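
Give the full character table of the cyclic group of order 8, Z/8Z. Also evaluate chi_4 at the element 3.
Character table of Z/8Z (irreps indexed chi_0,...,chi_7 with chi_k(m) = zeta_8^(k*m), zeta_8 = exp(2*pi*i/8)):
  irrep \ class  {0} (size 1)  {1} (size 1)    {2} (size 1)  {3} (size 1)    {4} (size 1)  {5} (size 1)    {6} (size 1)  {7} (size 1)  
  chi_0          1             1               1             1               1             1               1             1             
  chi_1          1             exp(I*pi/4)     I             exp(3*I*pi/4)   -1            exp(-3*I*pi/4)  -I            exp(-I*pi/4)  
  chi_2          1             I               -1            -I              1             I               -1            -I            
  chi_3          1             exp(3*I*pi/4)   -I            exp(I*pi/4)     -1            exp(-I*pi/4)    I             exp(-3*I*pi/4)
  chi_4          1             -1              1             -1              1             -1              1             -1            
  chi_5          1             exp(-3*I*pi/4)  I             exp(-I*pi/4)    -1            exp(I*pi/4)     -I            exp(3*I*pi/4) 
  chi_6          1             -I              -1            I               1             -I              -1            I             
  chi_7          1             exp(-I*pi/4)    -I            exp(-3*I*pi/4)  -1            exp(3*I*pi/4)   I             exp(I*pi/4)   

Spot check: chi_4(3) = zeta_8^(4*3) = zeta_8^12 = -1.

Reasoning: Z/8Z is abelian, so all 8 irreducible complex representations are 1-dimensional. They are given by chi_k(m) = zeta_8^(k*m) for k = 0,...,7. Row orthogonality: sum_m chi_k(m) conj(chi_l(m)) = 8 * [k = l].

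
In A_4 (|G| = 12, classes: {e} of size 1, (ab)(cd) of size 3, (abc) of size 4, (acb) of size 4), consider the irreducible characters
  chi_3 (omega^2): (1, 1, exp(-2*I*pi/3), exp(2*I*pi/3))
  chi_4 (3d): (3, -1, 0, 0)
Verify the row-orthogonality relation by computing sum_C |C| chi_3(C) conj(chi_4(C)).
Sum = 0; so <chi_3, chi_4> = 0 (distinct irreducibles are orthogonal).

Proof sketch: Compute term by term over conjugacy classes (|C| * chi_3(C) * conj(chi_4(C))):
  1*(1)*conj(3) + 3*(1)*conj(-1) + 4*(exp(-2*I*pi/3))*conj(0) + 4*(exp(2*I*pi/3))*conj(0)
  = (3) + (-3) + (0) + (0)
  = 0.
(Exp terms are combined using exp(i*s)*conj(exp(i*t)) = exp(i*(s-t)), and sums of them are collapsed using the identity that for every m > 1 the m distinct m-th roots of unity sum to 0, e.g. 1 + exp(2*I*pi/3) + exp(-2*I*pi/3) = 0.)
Dividing by |G| = 12 gives 0/12 = 0, matching the row-orthogonality relation <chi_3, chi_4> = [chi_3 = chi_4].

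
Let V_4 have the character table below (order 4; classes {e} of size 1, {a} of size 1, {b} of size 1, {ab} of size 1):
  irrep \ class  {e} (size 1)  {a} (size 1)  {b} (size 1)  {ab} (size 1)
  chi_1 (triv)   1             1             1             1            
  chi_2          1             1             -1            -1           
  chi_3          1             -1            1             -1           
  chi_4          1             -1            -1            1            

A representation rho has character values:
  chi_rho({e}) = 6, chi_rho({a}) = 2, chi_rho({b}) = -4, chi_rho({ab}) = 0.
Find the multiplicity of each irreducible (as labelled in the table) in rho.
Multiplicities: chi_1: 1, chi_2: 3, chi_3: 0, chi_4: 2.

Why: Use <chi_rho, chi> = (1/|G|) sum_C |C| * chi_rho(C) * conj(chi(C)) with |G| = 4 for each irreducible chi in the table:
  <chi_rho, chi_1> = (1/4)[1*(6)*conj(1) + 1*(2)*conj(1) + 1*(-4)*conj(1) + 1*(0)*conj(1)]
      = (1/4)[(6) + (2) + (-4) + (0)] = 4/4 = 1
  <chi_rho, chi_2> = (1/4)[1*(6)*conj(1) + 1*(2)*conj(1) + 1*(-4)*conj(-1) + 1*(0)*conj(-1)]
      = (1/4)[(6) + (2) + (4) + (0)] = 12/4 = 3
  <chi_rho, chi_3> = (1/4)[1*(6)*conj(1) + 1*(2)*conj(-1) + 1*(-4)*conj(1) + 1*(0)*conj(-1)]
      = (1/4)[(6) + (-2) + (-4) + (0)] = 0/4 = 0
  <chi_rho, chi_4> = (1/4)[1*(6)*conj(1) + 1*(2)*conj(-1) + 1*(-4)*conj(-1) + 1*(0)*conj(1)]
      = (1/4)[(6) + (-2) + (4) + (0)] = 8/4 = 2
Dimension check: dim(rho) = sum (mult * dim) = 1*1 + 3*1 + 0*1 + 2*1 = 6 = chi_rho(e) = 6.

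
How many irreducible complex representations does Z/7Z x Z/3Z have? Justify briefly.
21

Argument: The number of irreducible complex representations of a finite group equals its number of conjugacy classes. Z/7Z x Z/3Z is abelian of order 21, so every element is its own conjugacy class: 21 classes, so Z/7Z x Z/3Z (order 21) has exactly 21 irreducible complex representations.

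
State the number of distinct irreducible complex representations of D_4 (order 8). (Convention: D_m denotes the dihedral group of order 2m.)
5

The number of irreducible complex representations of a finite group equals its number of conjugacy classes. D_4 has 5 conjugacy classes (n/2 + 3 for n even), so D_4 (order 8) has exactly 5 irreducible complex representations.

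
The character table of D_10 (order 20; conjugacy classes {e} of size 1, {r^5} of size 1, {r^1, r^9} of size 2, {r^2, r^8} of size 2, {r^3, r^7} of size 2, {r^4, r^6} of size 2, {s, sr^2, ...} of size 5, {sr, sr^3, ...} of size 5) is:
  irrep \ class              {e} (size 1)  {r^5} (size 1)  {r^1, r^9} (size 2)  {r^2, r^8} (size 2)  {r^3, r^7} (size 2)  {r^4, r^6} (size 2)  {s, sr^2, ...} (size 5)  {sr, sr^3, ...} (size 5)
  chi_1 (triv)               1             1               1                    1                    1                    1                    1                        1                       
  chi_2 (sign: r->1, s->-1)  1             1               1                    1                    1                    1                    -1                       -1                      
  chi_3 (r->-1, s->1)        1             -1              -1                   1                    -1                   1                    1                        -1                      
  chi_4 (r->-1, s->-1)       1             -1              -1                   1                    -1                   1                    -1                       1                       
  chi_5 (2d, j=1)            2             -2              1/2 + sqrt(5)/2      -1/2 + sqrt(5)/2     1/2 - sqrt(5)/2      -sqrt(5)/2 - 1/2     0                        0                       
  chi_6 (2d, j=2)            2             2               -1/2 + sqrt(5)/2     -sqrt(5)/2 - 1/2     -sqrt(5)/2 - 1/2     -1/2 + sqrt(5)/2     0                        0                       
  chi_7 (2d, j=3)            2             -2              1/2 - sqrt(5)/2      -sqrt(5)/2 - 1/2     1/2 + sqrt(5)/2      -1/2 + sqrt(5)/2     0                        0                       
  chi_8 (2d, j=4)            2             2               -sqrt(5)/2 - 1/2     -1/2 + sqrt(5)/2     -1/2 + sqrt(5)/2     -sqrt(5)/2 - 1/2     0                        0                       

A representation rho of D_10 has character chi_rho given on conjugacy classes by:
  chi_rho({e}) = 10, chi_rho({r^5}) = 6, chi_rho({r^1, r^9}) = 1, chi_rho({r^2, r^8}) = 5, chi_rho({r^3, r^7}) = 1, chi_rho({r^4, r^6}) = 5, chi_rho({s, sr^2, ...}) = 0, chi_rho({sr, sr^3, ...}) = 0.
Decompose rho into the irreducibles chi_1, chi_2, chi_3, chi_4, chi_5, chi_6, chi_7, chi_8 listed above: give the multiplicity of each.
Multiplicities: chi_1: 2, chi_2: 2, chi_3: 1, chi_4: 1, chi_5: 0, chi_6: 1, chi_7: 0, chi_8: 1.

Use <chi_rho, chi> = (1/|G|) sum_C |C| * chi_rho(C) * conj(chi(C)) with |G| = 20 for each irreducible chi in the table:
  <chi_rho, chi_1> = (1/20)[1*(10)*conj(1) + 1*(6)*conj(1) + 2*(1)*conj(1) + 2*(5)*conj(1) + 2*(1)*conj(1) + 2*(5)*conj(1) + 5*(0)*conj(1) + 5*(0)*conj(1)]
      = (1/20)[(10) + (6) + (2) + (10) + (2) + (10) + (0) + (0)] = 40/20 = 2
  <chi_rho, chi_2> = (1/20)[1*(10)*conj(1) + 1*(6)*conj(1) + 2*(1)*conj(1) + 2*(5)*conj(1) + 2*(1)*conj(1) + 2*(5)*conj(1) + 5*(0)*conj(-1) + 5*(0)*conj(-1)]
      = (1/20)[(10) + (6) + (2) + (10) + (2) + (10) + (0) + (0)] = 40/20 = 2
  <chi_rho, chi_3> = (1/20)[1*(10)*conj(1) + 1*(6)*conj(-1) + 2*(1)*conj(-1) + 2*(5)*conj(1) + 2*(1)*conj(-1) + 2*(5)*conj(1) + 5*(0)*conj(1) + 5*(0)*conj(-1)]
      = (1/20)[(10) + (-6) + (-2) + (10) + (-2) + (10) + (0) + (0)] = 20/20 = 1
  <chi_rho, chi_4> = (1/20)[1*(10)*conj(1) + 1*(6)*conj(-1) + 2*(1)*conj(-1) + 2*(5)*conj(1) + 2*(1)*conj(-1) + 2*(5)*conj(1) + 5*(0)*conj(-1) + 5*(0)*conj(1)]
      = (1/20)[(10) + (-6) + (-2) + (10) + (-2) + (10) + (0) + (0)] = 20/20 = 1
  <chi_rho, chi_5> = (1/20)[1*(10)*conj(2) + 1*(6)*conj(-2) + 2*(1)*conj(1/2 + sqrt(5)/2) + 2*(5)*conj(-1/2 + sqrt(5)/2) + 2*(1)*conj(1/2 - sqrt(5)/2) + 2*(5)*conj(-sqrt(5)/2 - 1/2) + 5*(0)*conj(0) + 5*(0)*conj(0)]
      = (1/20)[(20) + (-12) + (1 + sqrt(5)) + (-5 + 5*sqrt(5)) + (1 - sqrt(5)) + (-5*sqrt(5) - 5) + (0) + (0)] = 0/20 = 0
  <chi_rho, chi_6> = (1/20)[1*(10)*conj(2) + 1*(6)*conj(2) + 2*(1)*conj(-1/2 + sqrt(5)/2) + 2*(5)*conj(-sqrt(5)/2 - 1/2) + 2*(1)*conj(-sqrt(5)/2 - 1/2) + 2*(5)*conj(-1/2 + sqrt(5)/2) + 5*(0)*conj(0) + 5*(0)*conj(0)]
      = (1/20)[(20) + (12) + (-1 + sqrt(5)) + (-5*sqrt(5) - 5) + (-sqrt(5) - 1) + (-5 + 5*sqrt(5)) + (0) + (0)] = 20/20 = 1
  <chi_rho, chi_7> = (1/20)[1*(10)*conj(2) + 1*(6)*conj(-2) + 2*(1)*conj(1/2 - sqrt(5)/2) + 2*(5)*conj(-sqrt(5)/2 - 1/2) + 2*(1)*conj(1/2 + sqrt(5)/2) + 2*(5)*conj(-1/2 + sqrt(5)/2) + 5*(0)*conj(0) + 5*(0)*conj(0)]
      = (1/20)[(20) + (-12) + (1 - sqrt(5)) + (-5*sqrt(5) - 5) + (1 + sqrt(5)) + (-5 + 5*sqrt(5)) + (0) + (0)] = 0/20 = 0
  <chi_rho, chi_8> = (1/20)[1*(10)*conj(2) + 1*(6)*conj(2) + 2*(1)*conj(-sqrt(5)/2 - 1/2) + 2*(5)*conj(-1/2 + sqrt(5)/2) + 2*(1)*conj(-1/2 + sqrt(5)/2) + 2*(5)*conj(-sqrt(5)/2 - 1/2) + 5*(0)*conj(0) + 5*(0)*conj(0)]
      = (1/20)[(20) + (12) + (-sqrt(5) - 1) + (-5 + 5*sqrt(5)) + (-1 + sqrt(5)) + (-5*sqrt(5) - 5) + (0) + (0)] = 20/20 = 1
Dimension check: dim(rho) = sum (mult * dim) = 2*1 + 2*1 + 1*1 + 1*1 + 0*2 + 1*2 + 0*2 + 1*2 = 10 = chi_rho(e) = 10.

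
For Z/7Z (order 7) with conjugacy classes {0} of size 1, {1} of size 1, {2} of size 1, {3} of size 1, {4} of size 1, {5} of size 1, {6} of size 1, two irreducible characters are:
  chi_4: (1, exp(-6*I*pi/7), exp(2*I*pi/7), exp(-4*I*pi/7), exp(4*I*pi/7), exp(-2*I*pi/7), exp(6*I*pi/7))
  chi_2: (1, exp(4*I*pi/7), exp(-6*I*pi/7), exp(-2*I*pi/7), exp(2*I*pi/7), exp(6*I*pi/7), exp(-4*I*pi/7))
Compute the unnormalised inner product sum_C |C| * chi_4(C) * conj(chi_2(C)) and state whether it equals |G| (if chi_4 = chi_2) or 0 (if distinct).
Sum = 0; so <chi_4, chi_2> = 0 (distinct irreducibles are orthogonal).

Explanation: Compute term by term over conjugacy classes (|C| * chi_4(C) * conj(chi_2(C))):
  1*(1)*conj(1) + 1*(exp(-6*I*pi/7))*conj(exp(4*I*pi/7)) + 1*(exp(2*I*pi/7))*conj(exp(-6*I*pi/7)) + 1*(exp(-4*I*pi/7))*conj(exp(-2*I*pi/7)) + 1*(exp(4*I*pi/7))*conj(exp(2*I*pi/7)) + 1*(exp(-2*I*pi/7))*conj(exp(6*I*pi/7)) + 1*(exp(6*I*pi/7))*conj(exp(-4*I*pi/7))
  = (1) + (exp(4*I*pi/7)) + (exp(-6*I*pi/7)) + (exp(-2*I*pi/7)) + (exp(2*I*pi/7)) + (exp(6*I*pi/7)) + (exp(-4*I*pi/7))
  = 0.
(Exp terms are combined using exp(i*s)*conj(exp(i*t)) = exp(i*(s-t)), and sums of them are collapsed using the identity that for every m > 1 the m distinct m-th roots of unity sum to 0, e.g. 1 + exp(2*I*pi/3) + exp(-2*I*pi/3) = 0.)
Dividing by |G| = 7 gives 0/7 = 0, matching the row-orthogonality relation <chi_4, chi_2> = [chi_4 = chi_2].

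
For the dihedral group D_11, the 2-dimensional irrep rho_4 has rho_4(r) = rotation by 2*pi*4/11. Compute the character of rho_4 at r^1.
chi_{rho_4}(r^1) = 2*cos(2*pi*4*1/11) = -2*cos(3*pi/11)

Derivation: rho_4(r^1) is rotation by angle 2*pi*4*1/11, whose trace is 2*cos(2*pi*4*1/11) = -2*cos(3*pi/11).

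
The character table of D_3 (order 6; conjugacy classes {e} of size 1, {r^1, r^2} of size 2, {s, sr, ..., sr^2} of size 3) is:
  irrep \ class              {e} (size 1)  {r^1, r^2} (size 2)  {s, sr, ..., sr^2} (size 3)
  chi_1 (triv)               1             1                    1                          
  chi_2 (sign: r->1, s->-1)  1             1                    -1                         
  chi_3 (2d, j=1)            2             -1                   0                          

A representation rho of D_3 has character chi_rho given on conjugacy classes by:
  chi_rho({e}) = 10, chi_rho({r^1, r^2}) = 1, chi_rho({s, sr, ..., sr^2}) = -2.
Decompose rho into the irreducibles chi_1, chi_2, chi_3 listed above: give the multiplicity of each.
Multiplicities: chi_1: 1, chi_2: 3, chi_3: 3.

Explanation: Use <chi_rho, chi> = (1/|G|) sum_C |C| * chi_rho(C) * conj(chi(C)) with |G| = 6 for each irreducible chi in the table:
  <chi_rho, chi_1> = (1/6)[1*(10)*conj(1) + 2*(1)*conj(1) + 3*(-2)*conj(1)]
      = (1/6)[(10) + (2) + (-6)] = 6/6 = 1
  <chi_rho, chi_2> = (1/6)[1*(10)*conj(1) + 2*(1)*conj(1) + 3*(-2)*conj(-1)]
      = (1/6)[(10) + (2) + (6)] = 18/6 = 3
  <chi_rho, chi_3> = (1/6)[1*(10)*conj(2) + 2*(1)*conj(-1) + 3*(-2)*conj(0)]
      = (1/6)[(20) + (-2) + (0)] = 18/6 = 3
Dimension check: dim(rho) = sum (mult * dim) = 1*1 + 3*1 + 3*2 = 10 = chi_rho(e) = 10.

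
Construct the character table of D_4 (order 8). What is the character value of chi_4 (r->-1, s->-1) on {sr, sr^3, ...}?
Conjugacy classes: {e} of size 1, {r^2} of size 1, {r^1, r^3} of size 2, {s, sr^2, ...} of size 2, {sr, sr^3, ...} of size 2.
Character table:
  irrep \ class              {e} (size 1)  {r^2} (size 1)  {r^1, r^3} (size 2)  {s, sr^2, ...} (size 2)  {sr, sr^3, ...} (size 2)
  chi_1 (triv)               1             1               1                    1                        1                       
  chi_2 (sign: r->1, s->-1)  1             1               1                    -1                       -1                      
  chi_3 (r->-1, s->1)        1             1               -1                   1                        -1                      
  chi_4 (r->-1, s->-1)       1             1               -1                   -1                       1                       
  chi_5 (2d, j=1)            2             -2              0                    0                        0                       

Spot check: chi_4 (r->-1, s->-1) on {sr, sr^3, ...} = 1.

Reasoning: D_4 has order 2*4 = 8 with 5 conjugacy classes, hence 5 irreducibles. Sum of squared dims 1 + 1 + 1 + 1 + 4 = 8 = |G|. Linear characters come from the abelianisation; the 2-dimensional irreps have character r^k -> 2*cos(2*pi*j*k/4), reflections -> 0.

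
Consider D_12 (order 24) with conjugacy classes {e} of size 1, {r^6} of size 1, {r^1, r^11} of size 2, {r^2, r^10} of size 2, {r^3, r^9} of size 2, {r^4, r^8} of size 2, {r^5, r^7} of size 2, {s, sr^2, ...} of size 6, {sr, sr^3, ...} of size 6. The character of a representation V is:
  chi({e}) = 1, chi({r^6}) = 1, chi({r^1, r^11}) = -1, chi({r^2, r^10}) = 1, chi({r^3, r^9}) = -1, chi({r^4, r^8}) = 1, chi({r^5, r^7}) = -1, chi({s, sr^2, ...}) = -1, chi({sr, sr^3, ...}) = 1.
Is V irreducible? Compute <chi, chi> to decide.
Irreducible: <chi, chi> = 1.

Working: <chi, chi> = (1/|G|) sum_C |C| * |chi(C)|^2 = (1/24)[1*|1|^2 + 1*|1|^2 + 2*|-1|^2 + 2*|1|^2 + 2*|-1|^2 + 2*|1|^2 + 2*|-1|^2 + 6*|-1|^2 + 6*|1|^2]
  = (1/24)[(1) + (1) + (2) + (2) + (2) + (2) + (2) + (6) + (6)] = 24/24 = 1.
A character is irreducible iff <chi, chi> = 1, so this representation is irreducible.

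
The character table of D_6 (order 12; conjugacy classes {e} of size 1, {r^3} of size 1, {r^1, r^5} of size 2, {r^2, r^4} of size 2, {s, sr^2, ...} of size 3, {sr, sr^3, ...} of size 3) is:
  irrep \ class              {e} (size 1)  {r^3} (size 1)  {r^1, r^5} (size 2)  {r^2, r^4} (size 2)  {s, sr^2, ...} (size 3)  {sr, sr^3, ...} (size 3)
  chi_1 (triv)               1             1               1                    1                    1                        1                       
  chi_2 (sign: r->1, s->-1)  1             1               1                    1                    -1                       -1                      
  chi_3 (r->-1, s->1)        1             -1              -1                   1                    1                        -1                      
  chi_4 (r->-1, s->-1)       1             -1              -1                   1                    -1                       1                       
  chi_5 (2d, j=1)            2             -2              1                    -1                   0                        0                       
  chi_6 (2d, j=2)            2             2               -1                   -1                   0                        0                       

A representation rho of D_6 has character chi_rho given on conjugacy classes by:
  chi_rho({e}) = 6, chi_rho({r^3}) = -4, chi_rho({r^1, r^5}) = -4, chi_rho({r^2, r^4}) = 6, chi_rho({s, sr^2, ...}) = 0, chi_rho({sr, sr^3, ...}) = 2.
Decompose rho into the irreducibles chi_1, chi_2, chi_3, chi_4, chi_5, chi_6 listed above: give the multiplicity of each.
Multiplicities: chi_1: 1, chi_2: 0, chi_3: 2, chi_4: 3, chi_5: 0, chi_6: 0.

Derivation: Use <chi_rho, chi> = (1/|G|) sum_C |C| * chi_rho(C) * conj(chi(C)) with |G| = 12 for each irreducible chi in the table:
  <chi_rho, chi_1> = (1/12)[1*(6)*conj(1) + 1*(-4)*conj(1) + 2*(-4)*conj(1) + 2*(6)*conj(1) + 3*(0)*conj(1) + 3*(2)*conj(1)]
      = (1/12)[(6) + (-4) + (-8) + (12) + (0) + (6)] = 12/12 = 1
  <chi_rho, chi_2> = (1/12)[1*(6)*conj(1) + 1*(-4)*conj(1) + 2*(-4)*conj(1) + 2*(6)*conj(1) + 3*(0)*conj(-1) + 3*(2)*conj(-1)]
      = (1/12)[(6) + (-4) + (-8) + (12) + (0) + (-6)] = 0/12 = 0
  <chi_rho, chi_3> = (1/12)[1*(6)*conj(1) + 1*(-4)*conj(-1) + 2*(-4)*conj(-1) + 2*(6)*conj(1) + 3*(0)*conj(1) + 3*(2)*conj(-1)]
      = (1/12)[(6) + (4) + (8) + (12) + (0) + (-6)] = 24/12 = 2
  <chi_rho, chi_4> = (1/12)[1*(6)*conj(1) + 1*(-4)*conj(-1) + 2*(-4)*conj(-1) + 2*(6)*conj(1) + 3*(0)*conj(-1) + 3*(2)*conj(1)]
      = (1/12)[(6) + (4) + (8) + (12) + (0) + (6)] = 36/12 = 3
  <chi_rho, chi_5> = (1/12)[1*(6)*conj(2) + 1*(-4)*conj(-2) + 2*(-4)*conj(1) + 2*(6)*conj(-1) + 3*(0)*conj(0) + 3*(2)*conj(0)]
      = (1/12)[(12) + (8) + (-8) + (-12) + (0) + (0)] = 0/12 = 0
  <chi_rho, chi_6> = (1/12)[1*(6)*conj(2) + 1*(-4)*conj(2) + 2*(-4)*conj(-1) + 2*(6)*conj(-1) + 3*(0)*conj(0) + 3*(2)*conj(0)]
      = (1/12)[(12) + (-8) + (8) + (-12) + (0) + (0)] = 0/12 = 0
Dimension check: dim(rho) = sum (mult * dim) = 1*1 + 0*1 + 2*1 + 3*1 + 0*2 + 0*2 = 6 = chi_rho(e) = 6.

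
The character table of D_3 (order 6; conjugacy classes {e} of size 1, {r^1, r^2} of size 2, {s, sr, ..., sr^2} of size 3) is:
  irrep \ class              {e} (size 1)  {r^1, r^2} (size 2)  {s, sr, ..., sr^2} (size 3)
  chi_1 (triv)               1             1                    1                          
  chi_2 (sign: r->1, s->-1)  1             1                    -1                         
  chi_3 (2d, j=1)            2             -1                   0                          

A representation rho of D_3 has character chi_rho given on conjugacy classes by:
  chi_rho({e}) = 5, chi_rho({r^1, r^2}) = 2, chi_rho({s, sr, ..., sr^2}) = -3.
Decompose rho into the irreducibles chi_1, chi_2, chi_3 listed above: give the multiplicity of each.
Multiplicities: chi_1: 0, chi_2: 3, chi_3: 1.

Reasoning: Use <chi_rho, chi> = (1/|G|) sum_C |C| * chi_rho(C) * conj(chi(C)) with |G| = 6 for each irreducible chi in the table:
  <chi_rho, chi_1> = (1/6)[1*(5)*conj(1) + 2*(2)*conj(1) + 3*(-3)*conj(1)]
      = (1/6)[(5) + (4) + (-9)] = 0/6 = 0
  <chi_rho, chi_2> = (1/6)[1*(5)*conj(1) + 2*(2)*conj(1) + 3*(-3)*conj(-1)]
      = (1/6)[(5) + (4) + (9)] = 18/6 = 3
  <chi_rho, chi_3> = (1/6)[1*(5)*conj(2) + 2*(2)*conj(-1) + 3*(-3)*conj(0)]
      = (1/6)[(10) + (-4) + (0)] = 6/6 = 1
Dimension check: dim(rho) = sum (mult * dim) = 0*1 + 3*1 + 1*2 = 5 = chi_rho(e) = 5.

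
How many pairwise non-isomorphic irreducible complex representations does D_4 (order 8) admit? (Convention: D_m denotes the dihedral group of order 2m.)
5

Argument: The number of irreducible complex representations of a finite group equals its number of conjugacy classes. D_4 has 5 conjugacy classes (n/2 + 3 for n even), so D_4 (order 8) has exactly 5 irreducible complex representations.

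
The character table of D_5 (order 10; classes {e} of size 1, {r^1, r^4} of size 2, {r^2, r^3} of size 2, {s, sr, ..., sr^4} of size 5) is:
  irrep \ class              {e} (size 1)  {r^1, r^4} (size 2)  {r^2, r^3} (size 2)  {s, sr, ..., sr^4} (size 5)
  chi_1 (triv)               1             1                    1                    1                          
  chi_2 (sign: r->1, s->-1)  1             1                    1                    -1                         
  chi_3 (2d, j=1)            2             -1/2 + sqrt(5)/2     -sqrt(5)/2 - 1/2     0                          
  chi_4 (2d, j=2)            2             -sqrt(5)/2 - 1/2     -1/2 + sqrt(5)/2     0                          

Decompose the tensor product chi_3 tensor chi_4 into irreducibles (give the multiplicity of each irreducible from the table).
chi_3 tensor chi_4 = chi_3 + chi_4 (all other irreducibles have multiplicity 0).

Details: The character of a tensor product is the pointwise product (chi_3 * chi_4)(C) = chi_3(C) * chi_4(C):
  {e}: (2)*(2), {r^1, r^4}: (-1/2 + sqrt(5)/2)*(-sqrt(5)/2 - 1/2), {r^2, r^3}: (-sqrt(5)/2 - 1/2)*(-1/2 + sqrt(5)/2), {s, sr, ..., sr^4}: (0)*(0)
so (chi_3 * chi_4) takes values
  {e} -> 4, {r^1, r^4} -> -1, {r^2, r^3} -> -1, {s, sr, ..., sr^4} -> 0.
Now take the inner product of this character with each irreducible chi from the table, <chi_3*chi_4, chi> = (1/10) sum_C |C| (chi_3*chi_4)(C) conj(chi(C)):
  <chi_3*chi_4, chi_1> = (1/10)[1*(4)*conj(1) + 2*(-1)*conj(1) + 2*(-1)*conj(1) + 5*(0)*conj(1)]
      = (1/10)[(4) + (-2) + (-2) + (0)] = 0/10 = 0
  <chi_3*chi_4, chi_2> = (1/10)[1*(4)*conj(1) + 2*(-1)*conj(1) + 2*(-1)*conj(1) + 5*(0)*conj(-1)]
      = (1/10)[(4) + (-2) + (-2) + (0)] = 0/10 = 0
  <chi_3*chi_4, chi_3> = (1/10)[1*(4)*conj(2) + 2*(-1)*conj(-1/2 + sqrt(5)/2) + 2*(-1)*conj(-sqrt(5)/2 - 1/2) + 5*(0)*conj(0)]
      = (1/10)[(8) + (1 - sqrt(5)) + (1 + sqrt(5)) + (0)] = 10/10 = 1
  <chi_3*chi_4, chi_4> = (1/10)[1*(4)*conj(2) + 2*(-1)*conj(-sqrt(5)/2 - 1/2) + 2*(-1)*conj(-1/2 + sqrt(5)/2) + 5*(0)*conj(0)]
      = (1/10)[(8) + (1 + sqrt(5)) + (1 - sqrt(5)) + (0)] = 10/10 = 1
Hence the multiplicities are chi_3: 1, chi_4: 1. Dimension check: dim(chi_3)*dim(chi_4) = 2*2 = 4 and sum (mult * dim) = 1*2 + 1*2 = 4.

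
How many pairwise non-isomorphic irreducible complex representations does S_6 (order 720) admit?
11

Argument: The number of irreducible complex representations of a finite group equals its number of conjugacy classes. Conjugacy classes in S_6 correspond to cycle types, i.e. partitions of 6; there are p(6) = 11 of them, so S_6 (order 720) has exactly 11 irreducible complex representations.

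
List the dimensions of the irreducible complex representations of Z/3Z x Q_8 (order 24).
Dimensions: 1, 1, 1, 1, 1, 1, 1, 1, 1, 1, 1, 1, 2, 2, 2

Reasoning: There are 15 irreducibles (= number of conjugacy classes). Their dimensions d_i satisfy sum d_i^2 = |G| = 24: 1 + 1 + 1 + 1 + 1 + 1 + 1 + 1 + 1 + 1 + 1 + 1 + 4 + 4 + 4 = 24. (For the product with Z/3Z: each of the 3 1-dim characters of Z/3Z tensors with each irrep of Q_8, giving 3 copies of each Q_8-dimension.)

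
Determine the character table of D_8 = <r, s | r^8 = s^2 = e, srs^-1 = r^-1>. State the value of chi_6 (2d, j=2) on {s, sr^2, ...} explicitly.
Conjugacy classes: {e} of size 1, {r^4} of size 1, {r^1, r^7} of size 2, {r^2, r^6} of size 2, {r^3, r^5} of size 2, {s, sr^2, ...} of size 4, {sr, sr^3, ...} of size 4.
Character table:
  irrep \ class              {e} (size 1)  {r^4} (size 1)  {r^1, r^7} (size 2)  {r^2, r^6} (size 2)  {r^3, r^5} (size 2)  {s, sr^2, ...} (size 4)  {sr, sr^3, ...} (size 4)
  chi_1 (triv)               1             1               1                    1                    1                    1                        1                       
  chi_2 (sign: r->1, s->-1)  1             1               1                    1                    1                    -1                       -1                      
  chi_3 (r->-1, s->1)        1             1               -1                   1                    -1                   1                        -1                      
  chi_4 (r->-1, s->-1)       1             1               -1                   1                    -1                   -1                       1                       
  chi_5 (2d, j=1)            2             -2              sqrt(2)              0                    -sqrt(2)             0                        0                       
  chi_6 (2d, j=2)            2             2               0                    -2                   0                    0                        0                       
  chi_7 (2d, j=3)            2             -2              -sqrt(2)             0                    sqrt(2)              0                        0                       

Spot check: chi_6 (2d, j=2) on {s, sr^2, ...} = 0.

D_8 has order 2*8 = 16 with 7 conjugacy classes, hence 7 irreducibles. Sum of squared dims 1 + 1 + 1 + 1 + 4 + 4 + 4 = 16 = |G|. Linear characters come from the abelianisation; the 2-dimensional irreps have character r^k -> 2*cos(2*pi*j*k/8), reflections -> 0.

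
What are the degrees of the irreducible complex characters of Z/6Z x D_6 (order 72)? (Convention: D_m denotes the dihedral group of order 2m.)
Dimensions: 1, 1, 1, 1, 1, 1, 1, 1, 1, 1, 1, 1, 1, 1, 1, 1, 1, 1, 1, 1, 1, 1, 1, 1, 2, 2, 2, 2, 2, 2, 2, 2, 2, 2, 2, 2

Reasoning: There are 36 irreducibles (= number of conjugacy classes). Their dimensions d_i satisfy sum d_i^2 = |G| = 72: 1 + 1 + 1 + 1 + 1 + 1 + 1 + 1 + 1 + 1 + 1 + 1 + 1 + 1 + 1 + 1 + 1 + 1 + 1 + 1 + 1 + 1 + 1 + 1 + 4 + 4 + 4 + 4 + 4 + 4 + 4 + 4 + 4 + 4 + 4 + 4 = 72. (For the product with Z/6Z: each of the 6 1-dim characters of Z/6Z tensors with each irrep of D_6, giving 6 copies of each D_6-dimension.)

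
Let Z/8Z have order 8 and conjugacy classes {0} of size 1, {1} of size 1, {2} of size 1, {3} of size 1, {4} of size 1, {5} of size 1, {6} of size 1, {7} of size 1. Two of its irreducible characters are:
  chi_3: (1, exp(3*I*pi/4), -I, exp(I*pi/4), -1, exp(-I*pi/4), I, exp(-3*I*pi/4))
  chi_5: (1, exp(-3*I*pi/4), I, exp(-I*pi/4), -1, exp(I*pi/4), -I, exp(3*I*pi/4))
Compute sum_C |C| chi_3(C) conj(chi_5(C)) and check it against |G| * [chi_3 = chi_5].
Sum = 0; so <chi_3, chi_5> = 0 (distinct irreducibles are orthogonal).

Explanation: Compute term by term over conjugacy classes (|C| * chi_3(C) * conj(chi_5(C))):
  1*(1)*conj(1) + 1*(exp(3*I*pi/4))*conj(exp(-3*I*pi/4)) + 1*(-I)*conj(I) + 1*(exp(I*pi/4))*conj(exp(-I*pi/4)) + 1*(-1)*conj(-1) + 1*(exp(-I*pi/4))*conj(exp(I*pi/4)) + 1*(I)*conj(-I) + 1*(exp(-3*I*pi/4))*conj(exp(3*I*pi/4))
  = (1) + (-I) + (-1) + (I) + (1) + (-I) + (-1) + (I)
  = 0.
(Exp terms are combined using exp(i*s)*conj(exp(i*t)) = exp(i*(s-t)), and sums of them are collapsed using the identity that for every m > 1 the m distinct m-th roots of unity sum to 0, e.g. 1 + exp(2*I*pi/3) + exp(-2*I*pi/3) = 0.)
Dividing by |G| = 8 gives 0/8 = 0, matching the row-orthogonality relation <chi_3, chi_5> = [chi_3 = chi_5].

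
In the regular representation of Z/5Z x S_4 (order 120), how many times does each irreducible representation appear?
Each irreducible V_i of dimension d_i appears with multiplicity d_i, i.e. rho_reg = (direct sum over all irreducibles V_i) d_i V_i. The irreducible dimensions for Z/5Z x S_4 are 1, 1, 1, 1, 1, 1, 1, 1, 1, 1, 2, 2, 2, 2, 2, 3, 3, 3, 3, 3, 3, 3, 3, 3, 3: 10 irreducibles of dimension 1, each with multiplicity 1; 5 irreducibles of dimension 2, each with multiplicity 2; 10 irreducibles of dimension 3, each with multiplicity 3. Total dimension 10*1*1 + 5*2*2 + 10*3*3 = 120 = |G|.

Argument: General theorem: in the regular representation of a finite group G, each irreducible appears with multiplicity equal to its dimension. Check: dim(rho_reg) = sum d_i^2 = 1 + 1 + 1 + 1 + 1 + 1 + 1 + 1 + 1 + 1 + 4 + 4 + 4 + 4 + 4 + 9 + 9 + 9 + 9 + 9 + 9 + 9 + 9 + 9 + 9 = 120 = |G|.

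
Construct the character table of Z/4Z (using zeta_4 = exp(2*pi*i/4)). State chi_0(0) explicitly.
Character table of Z/4Z (irreps indexed chi_0,...,chi_3 with chi_k(m) = zeta_4^(k*m), zeta_4 = exp(2*pi*i/4)):
  irrep \ class  {0} (size 1)  {1} (size 1)  {2} (size 1)  {3} (size 1)
  chi_0          1             1             1             1           
  chi_1          1             I             -1            -I          
  chi_2          1             -1            1             -1          
  chi_3          1             -I            -1            I           

Spot check: chi_0(0) = zeta_4^(0*0) = zeta_4^0 = 1.

Working: Z/4Z is abelian, so all 4 irreducible complex representations are 1-dimensional. They are given by chi_k(m) = zeta_4^(k*m) for k = 0,...,3. Row orthogonality: sum_m chi_k(m) conj(chi_l(m)) = 4 * [k = l].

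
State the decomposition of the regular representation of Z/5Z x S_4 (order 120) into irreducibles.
Each irreducible V_i of dimension d_i appears with multiplicity d_i, i.e. rho_reg = (direct sum over all irreducibles V_i) d_i V_i. The irreducible dimensions for Z/5Z x S_4 are 1, 1, 1, 1, 1, 1, 1, 1, 1, 1, 2, 2, 2, 2, 2, 3, 3, 3, 3, 3, 3, 3, 3, 3, 3: 10 irreducibles of dimension 1, each with multiplicity 1; 5 irreducibles of dimension 2, each with multiplicity 2; 10 irreducibles of dimension 3, each with multiplicity 3. Total dimension 10*1*1 + 5*2*2 + 10*3*3 = 120 = |G|.

Justification: General theorem: in the regular representation of a finite group G, each irreducible appears with multiplicity equal to its dimension. Check: dim(rho_reg) = sum d_i^2 = 1 + 1 + 1 + 1 + 1 + 1 + 1 + 1 + 1 + 1 + 4 + 4 + 4 + 4 + 4 + 9 + 9 + 9 + 9 + 9 + 9 + 9 + 9 + 9 + 9 = 120 = |G|.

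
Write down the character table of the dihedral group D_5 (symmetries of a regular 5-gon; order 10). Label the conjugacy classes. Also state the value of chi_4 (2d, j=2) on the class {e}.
Conjugacy classes: {e} of size 1, {r^1, r^4} of size 2, {r^2, r^3} of size 2, {s, sr, ..., sr^4} of size 5.
Character table:
  irrep \ class              {e} (size 1)  {r^1, r^4} (size 2)  {r^2, r^3} (size 2)  {s, sr, ..., sr^4} (size 5)
  chi_1 (triv)               1             1                    1                    1                          
  chi_2 (sign: r->1, s->-1)  1             1                    1                    -1                         
  chi_3 (2d, j=1)            2             -1/2 + sqrt(5)/2     -sqrt(5)/2 - 1/2     0                          
  chi_4 (2d, j=2)            2             -sqrt(5)/2 - 1/2     -1/2 + sqrt(5)/2     0                          

Spot check: chi_4 (2d, j=2) on {e} = 2.

Details: D_5 has order 2*5 = 10 with 4 conjugacy classes, hence 4 irreducibles. Sum of squared dims 1 + 1 + 4 + 4 = 10 = |G|. Linear characters come from the abelianisation; the 2-dimensional irreps have character r^k -> 2*cos(2*pi*j*k/5), reflections -> 0.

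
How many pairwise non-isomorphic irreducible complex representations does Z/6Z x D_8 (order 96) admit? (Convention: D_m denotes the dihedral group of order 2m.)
42

The number of irreducible complex representations of a finite group equals its number of conjugacy classes. For a direct product, #classes(G x H) = #classes(G) * #classes(H). Z/6Z has 6 classes (abelian), D_8 has 7 classes, so 6 * 7 = 42, so Z/6Z x D_8 (order 96) has exactly 42 irreducible complex representations.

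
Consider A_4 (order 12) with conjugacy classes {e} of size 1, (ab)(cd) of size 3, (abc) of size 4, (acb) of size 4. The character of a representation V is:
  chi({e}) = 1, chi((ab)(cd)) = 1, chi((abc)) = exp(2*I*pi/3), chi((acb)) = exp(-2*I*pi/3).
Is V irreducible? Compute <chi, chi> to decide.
Irreducible: <chi, chi> = 1.

Proof sketch: <chi, chi> = (1/|G|) sum_C |C| * |chi(C)|^2 = (1/12)[1*|1|^2 + 3*|1|^2 + 4*|exp(2*I*pi/3)|^2 + 4*|exp(-2*I*pi/3)|^2]
  = (1/12)[(1) + (3) + (4) + (4)] = 12/12 = 1.
(Exp terms are combined using exp(i*s)*conj(exp(i*t)) = exp(i*(s-t)), and sums of them are collapsed using the identity that for every m > 1 the m distinct m-th roots of unity sum to 0, e.g. 1 + exp(2*I*pi/3) + exp(-2*I*pi/3) = 0.)
A character is irreducible iff <chi, chi> = 1, so this representation is irreducible.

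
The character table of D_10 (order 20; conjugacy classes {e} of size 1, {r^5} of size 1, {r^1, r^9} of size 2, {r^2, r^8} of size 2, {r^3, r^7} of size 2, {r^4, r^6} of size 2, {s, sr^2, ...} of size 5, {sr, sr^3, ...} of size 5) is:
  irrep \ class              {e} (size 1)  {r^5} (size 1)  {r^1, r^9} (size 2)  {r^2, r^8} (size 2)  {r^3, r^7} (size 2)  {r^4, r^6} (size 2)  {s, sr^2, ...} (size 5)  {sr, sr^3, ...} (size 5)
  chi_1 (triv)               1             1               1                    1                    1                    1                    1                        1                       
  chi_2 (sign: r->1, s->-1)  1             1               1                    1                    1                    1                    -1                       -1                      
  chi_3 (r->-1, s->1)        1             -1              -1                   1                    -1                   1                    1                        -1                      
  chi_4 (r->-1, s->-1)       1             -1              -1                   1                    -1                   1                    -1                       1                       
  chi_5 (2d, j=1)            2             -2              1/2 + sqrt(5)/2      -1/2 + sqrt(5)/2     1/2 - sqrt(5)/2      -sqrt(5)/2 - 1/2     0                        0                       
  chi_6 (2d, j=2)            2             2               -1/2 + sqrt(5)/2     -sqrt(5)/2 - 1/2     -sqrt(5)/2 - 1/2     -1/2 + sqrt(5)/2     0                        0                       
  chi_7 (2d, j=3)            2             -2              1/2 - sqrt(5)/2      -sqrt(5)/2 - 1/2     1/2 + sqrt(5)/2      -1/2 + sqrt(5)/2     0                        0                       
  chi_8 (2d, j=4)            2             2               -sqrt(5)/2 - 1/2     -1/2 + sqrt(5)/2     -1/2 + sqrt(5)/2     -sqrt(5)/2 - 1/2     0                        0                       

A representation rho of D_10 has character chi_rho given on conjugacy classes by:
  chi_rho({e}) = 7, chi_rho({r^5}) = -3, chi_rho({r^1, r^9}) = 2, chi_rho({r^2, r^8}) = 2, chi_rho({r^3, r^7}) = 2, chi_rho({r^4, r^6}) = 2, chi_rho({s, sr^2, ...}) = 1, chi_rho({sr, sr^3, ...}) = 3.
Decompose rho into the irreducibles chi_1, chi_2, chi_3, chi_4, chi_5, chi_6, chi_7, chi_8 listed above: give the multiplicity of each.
Multiplicities: chi_1: 2, chi_2: 0, chi_3: 0, chi_4: 1, chi_5: 1, chi_6: 0, chi_7: 1, chi_8: 0.

Use <chi_rho, chi> = (1/|G|) sum_C |C| * chi_rho(C) * conj(chi(C)) with |G| = 20 for each irreducible chi in the table:
  <chi_rho, chi_1> = (1/20)[1*(7)*conj(1) + 1*(-3)*conj(1) + 2*(2)*conj(1) + 2*(2)*conj(1) + 2*(2)*conj(1) + 2*(2)*conj(1) + 5*(1)*conj(1) + 5*(3)*conj(1)]
      = (1/20)[(7) + (-3) + (4) + (4) + (4) + (4) + (5) + (15)] = 40/20 = 2
  <chi_rho, chi_2> = (1/20)[1*(7)*conj(1) + 1*(-3)*conj(1) + 2*(2)*conj(1) + 2*(2)*conj(1) + 2*(2)*conj(1) + 2*(2)*conj(1) + 5*(1)*conj(-1) + 5*(3)*conj(-1)]
      = (1/20)[(7) + (-3) + (4) + (4) + (4) + (4) + (-5) + (-15)] = 0/20 = 0
  <chi_rho, chi_3> = (1/20)[1*(7)*conj(1) + 1*(-3)*conj(-1) + 2*(2)*conj(-1) + 2*(2)*conj(1) + 2*(2)*conj(-1) + 2*(2)*conj(1) + 5*(1)*conj(1) + 5*(3)*conj(-1)]
      = (1/20)[(7) + (3) + (-4) + (4) + (-4) + (4) + (5) + (-15)] = 0/20 = 0
  <chi_rho, chi_4> = (1/20)[1*(7)*conj(1) + 1*(-3)*conj(-1) + 2*(2)*conj(-1) + 2*(2)*conj(1) + 2*(2)*conj(-1) + 2*(2)*conj(1) + 5*(1)*conj(-1) + 5*(3)*conj(1)]
      = (1/20)[(7) + (3) + (-4) + (4) + (-4) + (4) + (-5) + (15)] = 20/20 = 1
  <chi_rho, chi_5> = (1/20)[1*(7)*conj(2) + 1*(-3)*conj(-2) + 2*(2)*conj(1/2 + sqrt(5)/2) + 2*(2)*conj(-1/2 + sqrt(5)/2) + 2*(2)*conj(1/2 - sqrt(5)/2) + 2*(2)*conj(-sqrt(5)/2 - 1/2) + 5*(1)*conj(0) + 5*(3)*conj(0)]
      = (1/20)[(14) + (6) + (2 + 2*sqrt(5)) + (-2 + 2*sqrt(5)) + (2 - 2*sqrt(5)) + (-2*sqrt(5) - 2) + (0) + (0)] = 20/20 = 1
  <chi_rho, chi_6> = (1/20)[1*(7)*conj(2) + 1*(-3)*conj(2) + 2*(2)*conj(-1/2 + sqrt(5)/2) + 2*(2)*conj(-sqrt(5)/2 - 1/2) + 2*(2)*conj(-sqrt(5)/2 - 1/2) + 2*(2)*conj(-1/2 + sqrt(5)/2) + 5*(1)*conj(0) + 5*(3)*conj(0)]
      = (1/20)[(14) + (-6) + (-2 + 2*sqrt(5)) + (-2*sqrt(5) - 2) + (-2*sqrt(5) - 2) + (-2 + 2*sqrt(5)) + (0) + (0)] = 0/20 = 0
  <chi_rho, chi_7> = (1/20)[1*(7)*conj(2) + 1*(-3)*conj(-2) + 2*(2)*conj(1/2 - sqrt(5)/2) + 2*(2)*conj(-sqrt(5)/2 - 1/2) + 2*(2)*conj(1/2 + sqrt(5)/2) + 2*(2)*conj(-1/2 + sqrt(5)/2) + 5*(1)*conj(0) + 5*(3)*conj(0)]
      = (1/20)[(14) + (6) + (2 - 2*sqrt(5)) + (-2*sqrt(5) - 2) + (2 + 2*sqrt(5)) + (-2 + 2*sqrt(5)) + (0) + (0)] = 20/20 = 1
  <chi_rho, chi_8> = (1/20)[1*(7)*conj(2) + 1*(-3)*conj(2) + 2*(2)*conj(-sqrt(5)/2 - 1/2) + 2*(2)*conj(-1/2 + sqrt(5)/2) + 2*(2)*conj(-1/2 + sqrt(5)/2) + 2*(2)*conj(-sqrt(5)/2 - 1/2) + 5*(1)*conj(0) + 5*(3)*conj(0)]
      = (1/20)[(14) + (-6) + (-2*sqrt(5) - 2) + (-2 + 2*sqrt(5)) + (-2 + 2*sqrt(5)) + (-2*sqrt(5) - 2) + (0) + (0)] = 0/20 = 0
Dimension check: dim(rho) = sum (mult * dim) = 2*1 + 0*1 + 0*1 + 1*1 + 1*2 + 0*2 + 1*2 + 0*2 = 7 = chi_rho(e) = 7.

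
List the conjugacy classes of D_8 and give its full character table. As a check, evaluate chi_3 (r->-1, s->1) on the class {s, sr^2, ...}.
Conjugacy classes: {e} of size 1, {r^4} of size 1, {r^1, r^7} of size 2, {r^2, r^6} of size 2, {r^3, r^5} of size 2, {s, sr^2, ...} of size 4, {sr, sr^3, ...} of size 4.
Character table:
  irrep \ class              {e} (size 1)  {r^4} (size 1)  {r^1, r^7} (size 2)  {r^2, r^6} (size 2)  {r^3, r^5} (size 2)  {s, sr^2, ...} (size 4)  {sr, sr^3, ...} (size 4)
  chi_1 (triv)               1             1               1                    1                    1                    1                        1                       
  chi_2 (sign: r->1, s->-1)  1             1               1                    1                    1                    -1                       -1                      
  chi_3 (r->-1, s->1)        1             1               -1                   1                    -1                   1                        -1                      
  chi_4 (r->-1, s->-1)       1             1               -1                   1                    -1                   -1                       1                       
  chi_5 (2d, j=1)            2             -2              sqrt(2)              0                    -sqrt(2)             0                        0                       
  chi_6 (2d, j=2)            2             2               0                    -2                   0                    0                        0                       
  chi_7 (2d, j=3)            2             -2              -sqrt(2)             0                    sqrt(2)              0                        0                       

Spot check: chi_3 (r->-1, s->1) on {s, sr^2, ...} = 1.

Derivation: D_8 has order 2*8 = 16 with 7 conjugacy classes, hence 7 irreducibles. Sum of squared dims 1 + 1 + 1 + 1 + 4 + 4 + 4 = 16 = |G|. Linear characters come from the abelianisation; the 2-dimensional irreps have character r^k -> 2*cos(2*pi*j*k/8), reflections -> 0.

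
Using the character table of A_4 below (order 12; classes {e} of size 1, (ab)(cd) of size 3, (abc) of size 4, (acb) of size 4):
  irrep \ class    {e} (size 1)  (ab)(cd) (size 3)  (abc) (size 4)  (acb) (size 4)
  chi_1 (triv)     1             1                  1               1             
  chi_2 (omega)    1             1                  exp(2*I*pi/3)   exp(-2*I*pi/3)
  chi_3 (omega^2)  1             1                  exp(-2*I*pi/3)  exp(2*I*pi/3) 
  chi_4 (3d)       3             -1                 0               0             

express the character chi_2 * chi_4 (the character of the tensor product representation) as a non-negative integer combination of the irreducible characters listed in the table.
chi_2 tensor chi_4 = chi_4 (all other irreducibles have multiplicity 0).

Proof sketch: The character of a tensor product is the pointwise product (chi_2 * chi_4)(C) = chi_2(C) * chi_4(C):
  {e}: (1)*(3), (ab)(cd): (1)*(-1), (abc): (exp(2*I*pi/3))*(0), (acb): (exp(-2*I*pi/3))*(0)
so (chi_2 * chi_4) takes values
  {e} -> 3, (ab)(cd) -> -1, (abc) -> 0, (acb) -> 0.
Now take the inner product of this character with each irreducible chi from the table, <chi_2*chi_4, chi> = (1/12) sum_C |C| (chi_2*chi_4)(C) conj(chi(C)):
  <chi_2*chi_4, chi_1> = (1/12)[1*(3)*conj(1) + 3*(-1)*conj(1) + 4*(0)*conj(1) + 4*(0)*conj(1)]
      = (1/12)[(3) + (-3) + (0) + (0)] = 0/12 = 0
  <chi_2*chi_4, chi_2> = (1/12)[1*(3)*conj(1) + 3*(-1)*conj(1) + 4*(0)*conj(exp(2*I*pi/3)) + 4*(0)*conj(exp(-2*I*pi/3))]
      = (1/12)[(3) + (-3) + (0) + (0)] = 0/12 = 0
  <chi_2*chi_4, chi_3> = (1/12)[1*(3)*conj(1) + 3*(-1)*conj(1) + 4*(0)*conj(exp(-2*I*pi/3)) + 4*(0)*conj(exp(2*I*pi/3))]
      = (1/12)[(3) + (-3) + (0) + (0)] = 0/12 = 0
  <chi_2*chi_4, chi_4> = (1/12)[1*(3)*conj(3) + 3*(-1)*conj(-1) + 4*(0)*conj(0) + 4*(0)*conj(0)]
      = (1/12)[(9) + (3) + (0) + (0)] = 12/12 = 1
(Exp terms are combined using exp(i*s)*conj(exp(i*t)) = exp(i*(s-t)), and sums of them are collapsed using the identity that for every m > 1 the m distinct m-th roots of unity sum to 0, e.g. 1 + exp(2*I*pi/3) + exp(-2*I*pi/3) = 0.)
Hence the multiplicities are chi_4: 1. Dimension check: dim(chi_2)*dim(chi_4) = 1*3 = 3 and sum (mult * dim) = 1*3 = 3.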